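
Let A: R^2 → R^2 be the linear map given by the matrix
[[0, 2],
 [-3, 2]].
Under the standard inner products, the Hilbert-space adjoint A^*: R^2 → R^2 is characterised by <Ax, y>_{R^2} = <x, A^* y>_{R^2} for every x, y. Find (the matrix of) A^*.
A^* = A^T =
[[0, -3],
 [2, 2]]

For real matrices with standard dot products, the defining identity <Ax, y> = <x, A^* y> gives (Ax)^T y = x^T (A^*) y, i.e. x^T A^T y = x^T (A^*) y. Since this holds for all x, y, we must have A^* = A^T. Therefore
A^* =
[[0, -3],
 [2, 2]].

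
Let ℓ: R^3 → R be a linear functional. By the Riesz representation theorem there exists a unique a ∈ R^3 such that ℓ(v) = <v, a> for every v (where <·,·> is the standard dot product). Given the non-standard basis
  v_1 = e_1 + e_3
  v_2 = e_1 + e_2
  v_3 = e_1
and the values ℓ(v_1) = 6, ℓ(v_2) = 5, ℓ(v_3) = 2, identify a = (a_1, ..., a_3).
a = (2, 3, 4)

Write a = (a_1, ..., a_3) in the standard basis. For each basis vector v_i, ℓ(v_i) = <v_i, a> is a linear equation in the a_j's. Collect the n equations into a matrix system V a = ℓ, where row i of V is v_i (expressed in the standard basis). Since V is invertible (lower-triangular with 1s on the diagonal, up to permutation), solve by back-substitution:
  V =
[[1, 0, 1],
 [1, 1, 0],
 [1, 0, 0]]
  V a = (6, 5, 2)
Solving gives a = (2, 3, 4).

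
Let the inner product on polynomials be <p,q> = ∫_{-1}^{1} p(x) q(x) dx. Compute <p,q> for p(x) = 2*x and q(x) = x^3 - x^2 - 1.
<p,q> = 4/5

Expand the product: p(x)·q(x) = 2*x^4 - 2*x^3 - 2*x.
∫_{-1}^{1} of each monomial x^k gives [2/(k+1) if k even, 0 if k odd]. Integrating term-by-term (or equivalently evaluating the antiderivative F(x) = 2*x^5/5 - x^4/2 - x^2 at the endpoints):
  F(1) − F(−1) = -11/10 − (-19/10) = 4/5.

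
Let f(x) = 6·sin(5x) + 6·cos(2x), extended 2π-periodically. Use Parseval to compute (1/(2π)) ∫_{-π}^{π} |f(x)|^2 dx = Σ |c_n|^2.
Σ |c_n|^2 = 36

Expand |f|^2 and use orthogonality of {sin(nx), cos(mx)} on [-π, π]:
  ∫_{-π}^{π} sin(nx)^2 dx = π, ∫ cos(mx)^2 dx = π, and cross terms integrate to 0.
So ∫_{-π}^{π} f(x)^2 dx = 6^2 · π + 6^2 · π = (36 + 36)π.
Divide by 2π: (36 + 36)/2 = 36.
By Parseval, this equals Σ |c_n|^2.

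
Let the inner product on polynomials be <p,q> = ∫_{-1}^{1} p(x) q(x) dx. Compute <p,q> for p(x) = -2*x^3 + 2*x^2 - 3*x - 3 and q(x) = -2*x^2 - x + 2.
<p,q> = -62/15

Expand the product: p(x)·q(x) = 4*x^5 - 2*x^4 + 13*x^2 - 3*x - 6.
∫_{-1}^{1} of each monomial x^k gives [2/(k+1) if k even, 0 if k odd]. Integrating term-by-term (or equivalently evaluating the antiderivative F(x) = 2*x^6/3 - 2*x^5/5 + 13*x^3/3 - 3*x^2/2 - 6*x at the endpoints):
  F(1) − F(−1) = -29/10 − (37/30) = -62/15.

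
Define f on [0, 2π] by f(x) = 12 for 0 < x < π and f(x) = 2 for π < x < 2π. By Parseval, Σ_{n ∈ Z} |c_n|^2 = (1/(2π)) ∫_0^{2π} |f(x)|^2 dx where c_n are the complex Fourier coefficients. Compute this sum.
Σ |c_n|^2 = 74

Parseval equates the L^2 energy of f (normalised by 1/(2π)) with the ℓ^2 sum of its Fourier coefficients: (1/(2π)) ∫_0^{2π} |f|^2 = Σ |c_n|^2.
Compute the left side: (1/(2π)) [∫_0^π 12^2 dx + ∫_π^{2π} 2^2 dx] = (1/(2π)) · (144π + 4π) = (144 + 4)/2 = 74.
So Σ_{n ∈ Z} |c_n|^2 = 74.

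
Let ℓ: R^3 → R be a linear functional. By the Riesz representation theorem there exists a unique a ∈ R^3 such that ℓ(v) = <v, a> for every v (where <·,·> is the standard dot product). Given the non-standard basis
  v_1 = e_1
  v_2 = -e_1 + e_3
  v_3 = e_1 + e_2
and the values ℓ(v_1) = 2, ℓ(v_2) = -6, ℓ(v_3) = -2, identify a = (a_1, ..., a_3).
a = (2, -4, -4)

Write a = (a_1, ..., a_3) in the standard basis. For each basis vector v_i, ℓ(v_i) = <v_i, a> is a linear equation in the a_j's. Collect the n equations into a matrix system V a = ℓ, where row i of V is v_i (expressed in the standard basis). Since V is invertible (lower-triangular with 1s on the diagonal, up to permutation), solve by back-substitution:
  V =
[[1, 0, 0],
 [-1, 0, 1],
 [1, 1, 0]]
  V a = (2, -6, -2)
Solving gives a = (2, -4, -4).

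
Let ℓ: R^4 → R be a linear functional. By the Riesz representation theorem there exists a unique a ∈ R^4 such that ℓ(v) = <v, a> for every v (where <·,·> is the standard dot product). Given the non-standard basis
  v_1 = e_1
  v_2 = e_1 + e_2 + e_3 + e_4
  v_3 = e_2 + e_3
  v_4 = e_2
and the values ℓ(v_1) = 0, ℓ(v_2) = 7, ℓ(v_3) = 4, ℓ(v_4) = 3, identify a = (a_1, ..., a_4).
a = (0, 3, 1, 3)

Write a = (a_1, ..., a_4) in the standard basis. For each basis vector v_i, ℓ(v_i) = <v_i, a> is a linear equation in the a_j's. Collect the n equations into a matrix system V a = ℓ, where row i of V is v_i (expressed in the standard basis). Since V is invertible (lower-triangular with 1s on the diagonal, up to permutation), solve by back-substitution:
  V =
[[1, 0, 0, 0],
 [1, 1, 1, 1],
 [0, 1, 1, 0],
 [0, 1, 0, 0]]
  V a = (0, 7, 4, 3)
Solving gives a = (0, 3, 1, 3).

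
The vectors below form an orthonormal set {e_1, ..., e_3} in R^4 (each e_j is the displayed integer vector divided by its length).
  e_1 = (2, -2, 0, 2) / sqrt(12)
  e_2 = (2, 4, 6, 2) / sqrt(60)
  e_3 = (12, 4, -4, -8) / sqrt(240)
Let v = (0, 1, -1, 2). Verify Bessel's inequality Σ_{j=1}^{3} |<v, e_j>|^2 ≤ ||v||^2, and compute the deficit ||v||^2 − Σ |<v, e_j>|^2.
Σ |<v, e_j>|^2 = 2/3; ||v||^2 = 6; deficit = 16/3

Write each e_j = u_j / sqrt(<u_j, u_j>) where u_j is the displayed integer vector. Then <v, e_j> = <v, u_j> / sqrt(<u_j, u_j>), so |<v, e_j>|^2 = <v, u_j>^2 / <u_j, u_j>.
Coefficients: <v, e_1> = 2/sqrt(12), <v, e_2> = 2/sqrt(60), <v, e_3> = -8/sqrt(240).
Square and sum: Σ |<v, e_j>|^2 = 2/3.
Compute ||v||^2 = v·v = 6.
Deficit = 6 − 2/3 = 16/3 ≥ 0, confirming Bessel's inequality. (The deficit equals ||v − Σ <v,e_j> e_j||^2, the squared distance from v to span{e_j}.)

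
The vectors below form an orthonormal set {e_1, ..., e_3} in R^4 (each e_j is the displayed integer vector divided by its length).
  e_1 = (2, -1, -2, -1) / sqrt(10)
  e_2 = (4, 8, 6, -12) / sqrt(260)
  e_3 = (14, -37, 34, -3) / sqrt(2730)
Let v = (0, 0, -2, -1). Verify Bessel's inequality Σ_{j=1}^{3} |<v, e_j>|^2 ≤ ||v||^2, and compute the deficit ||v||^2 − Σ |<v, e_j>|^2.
Σ |<v, e_j>|^2 = 85/21; ||v||^2 = 5; deficit = 20/21

Write each e_j = u_j / sqrt(<u_j, u_j>) where u_j is the displayed integer vector. Then <v, e_j> = <v, u_j> / sqrt(<u_j, u_j>), so |<v, e_j>|^2 = <v, u_j>^2 / <u_j, u_j>.
Coefficients: <v, e_1> = 5/sqrt(10), <v, e_2> = 0/sqrt(260), <v, e_3> = -65/sqrt(2730).
Square and sum: Σ |<v, e_j>|^2 = 85/21.
Compute ||v||^2 = v·v = 5.
Deficit = 5 − 85/21 = 20/21 ≥ 0, confirming Bessel's inequality. (The deficit equals ||v − Σ <v,e_j> e_j||^2, the squared distance from v to span{e_j}.)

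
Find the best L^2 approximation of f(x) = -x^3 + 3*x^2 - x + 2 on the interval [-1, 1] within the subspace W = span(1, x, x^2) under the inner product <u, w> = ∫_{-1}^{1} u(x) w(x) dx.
g(x) = 3*x^2 - 8*x/5 + 2

The best approximation g ∈ W is the orthogonal projection of f onto W. Writing g = a_0 + a_1 x + a_2 x^2, the coefficients solve the normal equations G · a = b where
  G_{ij} = <φ_i, φ_j> and b_i = <f, φ_i>, with φ_0 = 1, φ_1 = x, φ_2 = x^2.
G =
  [2, 0, 2/3]
  [0, 2/3, 0]
  [2/3, 0, 2/5],
b = (6, -16/15, 38/15).
Solving gives a_0 = 2, a_1 = -8/5, a_2 = 3, so
  g(x) = 3*x^2 - 8*x/5 + 2.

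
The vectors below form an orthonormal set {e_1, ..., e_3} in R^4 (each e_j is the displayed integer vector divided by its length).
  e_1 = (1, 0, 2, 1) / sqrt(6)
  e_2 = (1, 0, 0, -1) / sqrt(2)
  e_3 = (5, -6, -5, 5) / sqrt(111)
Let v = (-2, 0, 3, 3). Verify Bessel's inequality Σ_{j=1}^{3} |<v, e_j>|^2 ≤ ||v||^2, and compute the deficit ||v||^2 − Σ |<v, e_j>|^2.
Σ |<v, e_j>|^2 = 798/37; ||v||^2 = 22; deficit = 16/37

Write each e_j = u_j / sqrt(<u_j, u_j>) where u_j is the displayed integer vector. Then <v, e_j> = <v, u_j> / sqrt(<u_j, u_j>), so |<v, e_j>|^2 = <v, u_j>^2 / <u_j, u_j>.
Coefficients: <v, e_1> = 7/sqrt(6), <v, e_2> = -5/sqrt(2), <v, e_3> = -10/sqrt(111).
Square and sum: Σ |<v, e_j>|^2 = 798/37.
Compute ||v||^2 = v·v = 22.
Deficit = 22 − 798/37 = 16/37 ≥ 0, confirming Bessel's inequality. (The deficit equals ||v − Σ <v,e_j> e_j||^2, the squared distance from v to span{e_j}.)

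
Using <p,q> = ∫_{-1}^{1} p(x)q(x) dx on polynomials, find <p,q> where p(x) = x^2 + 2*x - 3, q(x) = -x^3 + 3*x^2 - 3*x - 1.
<p,q> = -64/15

Expand the product: p(x)·q(x) = -x^5 + x^4 + 6*x^3 - 16*x^2 + 7*x + 3.
∫_{-1}^{1} of each monomial x^k gives [2/(k+1) if k even, 0 if k odd]. Integrating term-by-term (or equivalently evaluating the antiderivative F(x) = -x^6/6 + x^5/5 + 3*x^4/2 - 16*x^3/3 + 7*x^2/2 + 3*x at the endpoints):
  F(1) − F(−1) = 27/10 − (209/30) = -64/15.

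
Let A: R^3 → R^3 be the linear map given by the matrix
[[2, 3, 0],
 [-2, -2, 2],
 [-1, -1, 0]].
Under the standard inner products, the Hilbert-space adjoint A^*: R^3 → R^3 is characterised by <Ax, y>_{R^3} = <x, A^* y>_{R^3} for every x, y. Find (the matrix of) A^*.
A^* = A^T =
[[2, -2, -1],
 [3, -2, -1],
 [0, 2, 0]]

For real matrices with standard dot products, the defining identity <Ax, y> = <x, A^* y> gives (Ax)^T y = x^T (A^*) y, i.e. x^T A^T y = x^T (A^*) y. Since this holds for all x, y, we must have A^* = A^T. Therefore
A^* =
[[2, -2, -1],
 [3, -2, -1],
 [0, 2, 0]].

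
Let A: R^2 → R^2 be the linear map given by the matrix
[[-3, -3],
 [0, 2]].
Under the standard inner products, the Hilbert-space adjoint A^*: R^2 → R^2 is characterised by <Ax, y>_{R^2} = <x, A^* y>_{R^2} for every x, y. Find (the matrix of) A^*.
A^* = A^T =
[[-3, 0],
 [-3, 2]]

For real matrices with standard dot products, the defining identity <Ax, y> = <x, A^* y> gives (Ax)^T y = x^T (A^*) y, i.e. x^T A^T y = x^T (A^*) y. Since this holds for all x, y, we must have A^* = A^T. Therefore
A^* =
[[-3, 0],
 [-3, 2]].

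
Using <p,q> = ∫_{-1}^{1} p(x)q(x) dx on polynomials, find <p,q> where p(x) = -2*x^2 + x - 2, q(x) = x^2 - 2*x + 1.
<p,q> = -44/5

Expand the product: p(x)·q(x) = -2*x^4 + 5*x^3 - 6*x^2 + 5*x - 2.
∫_{-1}^{1} of each monomial x^k gives [2/(k+1) if k even, 0 if k odd]. Integrating term-by-term (or equivalently evaluating the antiderivative F(x) = -2*x^5/5 + 5*x^4/4 - 2*x^3 + 5*x^2/2 - 2*x at the endpoints):
  F(1) − F(−1) = -13/20 − (163/20) = -44/5.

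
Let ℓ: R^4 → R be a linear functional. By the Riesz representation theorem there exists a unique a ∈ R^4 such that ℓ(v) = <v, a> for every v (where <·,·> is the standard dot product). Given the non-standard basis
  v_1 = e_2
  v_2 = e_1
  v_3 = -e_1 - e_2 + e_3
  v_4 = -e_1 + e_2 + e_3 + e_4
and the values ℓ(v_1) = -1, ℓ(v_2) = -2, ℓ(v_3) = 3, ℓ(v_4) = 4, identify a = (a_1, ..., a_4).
a = (-2, -1, 0, 3)

Write a = (a_1, ..., a_4) in the standard basis. For each basis vector v_i, ℓ(v_i) = <v_i, a> is a linear equation in the a_j's. Collect the n equations into a matrix system V a = ℓ, where row i of V is v_i (expressed in the standard basis). Since V is invertible (lower-triangular with 1s on the diagonal, up to permutation), solve by back-substitution:
  V =
[[0, 1, 0, 0],
 [1, 0, 0, 0],
 [-1, -1, 1, 0],
 [-1, 1, 1, 1]]
  V a = (-1, -2, 3, 4)
Solving gives a = (-2, -1, 0, 3).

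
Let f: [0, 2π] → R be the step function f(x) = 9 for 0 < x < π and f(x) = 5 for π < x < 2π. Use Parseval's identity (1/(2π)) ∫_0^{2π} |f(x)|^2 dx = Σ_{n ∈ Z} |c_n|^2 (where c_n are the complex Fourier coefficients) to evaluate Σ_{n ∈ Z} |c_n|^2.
Σ |c_n|^2 = 53

Parseval equates the L^2 energy of f (normalised by 1/(2π)) with the ℓ^2 sum of its Fourier coefficients: (1/(2π)) ∫_0^{2π} |f|^2 = Σ |c_n|^2.
Compute the left side: (1/(2π)) [∫_0^π 9^2 dx + ∫_π^{2π} 5^2 dx] = (1/(2π)) · (81π + 25π) = (81 + 25)/2 = 53.
So Σ_{n ∈ Z} |c_n|^2 = 53.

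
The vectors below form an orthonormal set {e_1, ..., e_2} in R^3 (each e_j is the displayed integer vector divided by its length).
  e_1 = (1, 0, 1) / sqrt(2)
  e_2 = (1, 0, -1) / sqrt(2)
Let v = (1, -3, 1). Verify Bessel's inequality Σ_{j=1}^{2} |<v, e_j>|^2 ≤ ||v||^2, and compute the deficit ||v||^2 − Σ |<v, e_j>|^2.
Σ |<v, e_j>|^2 = 2; ||v||^2 = 11; deficit = 9

Write each e_j = u_j / sqrt(<u_j, u_j>) where u_j is the displayed integer vector. Then <v, e_j> = <v, u_j> / sqrt(<u_j, u_j>), so |<v, e_j>|^2 = <v, u_j>^2 / <u_j, u_j>.
Coefficients: <v, e_1> = 2/sqrt(2), <v, e_2> = 0/sqrt(2).
Square and sum: Σ |<v, e_j>|^2 = 2.
Compute ||v||^2 = v·v = 11.
Deficit = 11 − 2 = 9 ≥ 0, confirming Bessel's inequality. (The deficit equals ||v − Σ <v,e_j> e_j||^2, the squared distance from v to span{e_j}.)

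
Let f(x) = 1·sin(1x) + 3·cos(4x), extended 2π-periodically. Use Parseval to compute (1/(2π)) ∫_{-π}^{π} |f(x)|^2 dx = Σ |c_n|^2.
Σ |c_n|^2 = 5

Expand |f|^2 and use orthogonality of {sin(nx), cos(mx)} on [-π, π]:
  ∫_{-π}^{π} sin(nx)^2 dx = π, ∫ cos(mx)^2 dx = π, and cross terms integrate to 0.
So ∫_{-π}^{π} f(x)^2 dx = 1^2 · π + 3^2 · π = (1 + 9)π.
Divide by 2π: (1 + 9)/2 = 5.
By Parseval, this equals Σ |c_n|^2.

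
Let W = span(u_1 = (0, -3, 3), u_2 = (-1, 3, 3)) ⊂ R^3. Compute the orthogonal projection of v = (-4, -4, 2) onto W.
proj_W(v) = (2/19, -63/19, 51/19)

Set up U = [u_1 | ... | u_2] ∈ R^(3×2). The projector onto W = col(U) is P = U (U^T U)^(-1) U^T.
Compute U^T U =
  [18, 0]
  [0, 19],
and U^T v = (18, -2).
Solve U^T U · c = U^T v for the coefficients: c = (1, -2/19). The projection is proj_W(v) = U c.
Check: (v - proj_W(v)) · u_1 = 0  (should be 0).
Check: (v - proj_W(v)) · u_2 = 0  (should be 0).
Result: proj_W(v) = (2/19, -63/19, 51/19).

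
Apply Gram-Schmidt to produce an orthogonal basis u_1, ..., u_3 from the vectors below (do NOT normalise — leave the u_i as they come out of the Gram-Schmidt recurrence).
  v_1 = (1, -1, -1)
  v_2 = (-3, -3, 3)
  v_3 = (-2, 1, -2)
Orthogonal basis:
  u_1 = (1, -1, -1)
  u_2 = (-2, -4, 2)
  u_3 = (-2, 0, -2)

Apply the Gram-Schmidt recurrence
  u_1 = v_1
  u_i = v_i − Σ_{j<i} ((v_i · u_j) / (u_j · u_j)) · u_j.

Step by step this gives:
  u_1 = (1, -1, -1)
  u_2 = (-2, -4, 2)
  u_3 = (-2, 0, -2)

Orthogonality check:
  u_2 · u_1 = 0 (should be 0)
  u_3 · u_1 = 0 (should be 0)
  u_3 · u_2 = 0 (should be 0)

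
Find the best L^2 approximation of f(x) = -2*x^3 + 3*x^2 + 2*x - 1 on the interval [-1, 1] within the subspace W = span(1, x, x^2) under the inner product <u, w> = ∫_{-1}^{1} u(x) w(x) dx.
g(x) = 3*x^2 + 4*x/5 - 1

The best approximation g ∈ W is the orthogonal projection of f onto W. Writing g = a_0 + a_1 x + a_2 x^2, the coefficients solve the normal equations G · a = b where
  G_{ij} = <φ_i, φ_j> and b_i = <f, φ_i>, with φ_0 = 1, φ_1 = x, φ_2 = x^2.
G =
  [2, 0, 2/3]
  [0, 2/3, 0]
  [2/3, 0, 2/5],
b = (0, 8/15, 8/15).
Solving gives a_0 = -1, a_1 = 4/5, a_2 = 3, so
  g(x) = 3*x^2 + 4*x/5 - 1.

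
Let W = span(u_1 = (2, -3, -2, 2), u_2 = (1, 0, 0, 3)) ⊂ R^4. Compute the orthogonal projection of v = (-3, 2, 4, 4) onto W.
proj_W(v) = (-99/146, 288/73, 192/73, 471/146)

Set up U = [u_1 | ... | u_2] ∈ R^(4×2). The projector onto W = col(U) is P = U (U^T U)^(-1) U^T.
Compute U^T U =
  [21, 8]
  [8, 10],
and U^T v = (-12, 9).
Solve U^T U · c = U^T v for the coefficients: c = (-96/73, 285/146). The projection is proj_W(v) = U c.
Check: (v - proj_W(v)) · u_1 = 0  (should be 0).
Check: (v - proj_W(v)) · u_2 = 0  (should be 0).
Result: proj_W(v) = (-99/146, 288/73, 192/73, 471/146).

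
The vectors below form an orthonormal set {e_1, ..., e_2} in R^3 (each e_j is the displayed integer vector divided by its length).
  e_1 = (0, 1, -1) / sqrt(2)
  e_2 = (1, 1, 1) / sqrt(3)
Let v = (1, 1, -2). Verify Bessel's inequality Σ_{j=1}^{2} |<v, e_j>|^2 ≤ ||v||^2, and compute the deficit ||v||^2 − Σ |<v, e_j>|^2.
Σ |<v, e_j>|^2 = 9/2; ||v||^2 = 6; deficit = 3/2

Write each e_j = u_j / sqrt(<u_j, u_j>) where u_j is the displayed integer vector. Then <v, e_j> = <v, u_j> / sqrt(<u_j, u_j>), so |<v, e_j>|^2 = <v, u_j>^2 / <u_j, u_j>.
Coefficients: <v, e_1> = 3/sqrt(2), <v, e_2> = 0/sqrt(3).
Square and sum: Σ |<v, e_j>|^2 = 9/2.
Compute ||v||^2 = v·v = 6.
Deficit = 6 − 9/2 = 3/2 ≥ 0, confirming Bessel's inequality. (The deficit equals ||v − Σ <v,e_j> e_j||^2, the squared distance from v to span{e_j}.)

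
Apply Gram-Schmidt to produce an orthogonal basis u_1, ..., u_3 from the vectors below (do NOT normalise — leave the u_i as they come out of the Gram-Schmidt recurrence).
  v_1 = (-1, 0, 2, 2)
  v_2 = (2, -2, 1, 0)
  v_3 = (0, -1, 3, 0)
Orthogonal basis:
  u_1 = (-1, 0, 2, 2)
  u_2 = (2, -2, 1, 0)
  u_3 = (-4/9, 1/9, 10/9, -4/3)

Apply the Gram-Schmidt recurrence
  u_1 = v_1
  u_i = v_i − Σ_{j<i} ((v_i · u_j) / (u_j · u_j)) · u_j.

Step by step this gives:
  u_1 = (-1, 0, 2, 2)
  u_2 = (2, -2, 1, 0)
  u_3 = (-4/9, 1/9, 10/9, -4/3)

Orthogonality check:
  u_2 · u_1 = 0 (should be 0)
  u_3 · u_1 = 0 (should be 0)
  u_3 · u_2 = 0 (should be 0)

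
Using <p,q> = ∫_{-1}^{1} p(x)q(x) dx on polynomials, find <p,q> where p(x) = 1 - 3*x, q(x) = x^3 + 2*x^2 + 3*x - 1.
<p,q> = -118/15

Expand the product: p(x)·q(x) = -3*x^4 - 5*x^3 - 7*x^2 + 6*x - 1.
∫_{-1}^{1} of each monomial x^k gives [2/(k+1) if k even, 0 if k odd]. Integrating term-by-term (or equivalently evaluating the antiderivative F(x) = -3*x^5/5 - 5*x^4/4 - 7*x^3/3 + 3*x^2 - x at the endpoints):
  F(1) − F(−1) = -131/60 − (341/60) = -118/15.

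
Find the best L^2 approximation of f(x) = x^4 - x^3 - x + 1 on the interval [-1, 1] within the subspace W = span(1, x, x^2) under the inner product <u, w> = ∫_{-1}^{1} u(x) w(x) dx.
g(x) = 6*x^2/7 - 8*x/5 + 32/35

The best approximation g ∈ W is the orthogonal projection of f onto W. Writing g = a_0 + a_1 x + a_2 x^2, the coefficients solve the normal equations G · a = b where
  G_{ij} = <φ_i, φ_j> and b_i = <f, φ_i>, with φ_0 = 1, φ_1 = x, φ_2 = x^2.
G =
  [2, 0, 2/3]
  [0, 2/3, 0]
  [2/3, 0, 2/5],
b = (12/5, -16/15, 20/21).
Solving gives a_0 = 32/35, a_1 = -8/5, a_2 = 6/7, so
  g(x) = 6*x^2/7 - 8*x/5 + 32/35.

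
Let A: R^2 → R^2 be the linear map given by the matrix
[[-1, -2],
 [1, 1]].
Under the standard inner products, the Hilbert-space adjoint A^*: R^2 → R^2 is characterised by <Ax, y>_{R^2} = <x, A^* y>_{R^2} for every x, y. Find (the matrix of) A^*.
A^* = A^T =
[[-1, 1],
 [-2, 1]]

For real matrices with standard dot products, the defining identity <Ax, y> = <x, A^* y> gives (Ax)^T y = x^T (A^*) y, i.e. x^T A^T y = x^T (A^*) y. Since this holds for all x, y, we must have A^* = A^T. Therefore
A^* =
[[-1, 1],
 [-2, 1]].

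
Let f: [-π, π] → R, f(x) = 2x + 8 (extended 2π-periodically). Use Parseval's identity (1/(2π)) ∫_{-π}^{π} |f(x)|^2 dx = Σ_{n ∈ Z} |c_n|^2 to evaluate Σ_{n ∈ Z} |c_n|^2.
Σ |c_n|^2 = 4π^2/3 + 64

Expand and integrate term by term over [-π, π]:
  ∫ (2x)^2 dx = 4·(2π^3/3); ∫ 2·2·(8)·x dx = 0 (odd integrand); ∫ 8^2 dx = 64·2π.
So (1/(2π)) ∫_{-π}^{π} (2x + 8)^2 dx = 4π^2/3 + 64 = 4π^2/3 + 64.
Parseval ⇒ Σ |c_n|^2 = 4π^2/3 + 64.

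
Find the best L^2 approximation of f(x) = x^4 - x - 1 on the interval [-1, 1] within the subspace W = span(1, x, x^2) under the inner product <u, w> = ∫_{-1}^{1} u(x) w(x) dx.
g(x) = 6*x^2/7 - x - 38/35

The best approximation g ∈ W is the orthogonal projection of f onto W. Writing g = a_0 + a_1 x + a_2 x^2, the coefficients solve the normal equations G · a = b where
  G_{ij} = <φ_i, φ_j> and b_i = <f, φ_i>, with φ_0 = 1, φ_1 = x, φ_2 = x^2.
G =
  [2, 0, 2/3]
  [0, 2/3, 0]
  [2/3, 0, 2/5],
b = (-8/5, -2/3, -8/21).
Solving gives a_0 = -38/35, a_1 = -1, a_2 = 6/7, so
  g(x) = 6*x^2/7 - x - 38/35.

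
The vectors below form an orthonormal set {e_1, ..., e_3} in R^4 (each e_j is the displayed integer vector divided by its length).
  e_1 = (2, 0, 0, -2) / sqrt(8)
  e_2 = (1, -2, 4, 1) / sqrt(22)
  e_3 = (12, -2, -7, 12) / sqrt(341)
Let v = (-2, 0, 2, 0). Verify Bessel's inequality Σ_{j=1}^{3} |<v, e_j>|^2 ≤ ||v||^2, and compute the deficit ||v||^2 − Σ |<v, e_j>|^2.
Σ |<v, e_j>|^2 = 244/31; ||v||^2 = 8; deficit = 4/31

Write each e_j = u_j / sqrt(<u_j, u_j>) where u_j is the displayed integer vector. Then <v, e_j> = <v, u_j> / sqrt(<u_j, u_j>), so |<v, e_j>|^2 = <v, u_j>^2 / <u_j, u_j>.
Coefficients: <v, e_1> = -4/sqrt(8), <v, e_2> = 6/sqrt(22), <v, e_3> = -38/sqrt(341).
Square and sum: Σ |<v, e_j>|^2 = 244/31.
Compute ||v||^2 = v·v = 8.
Deficit = 8 − 244/31 = 4/31 ≥ 0, confirming Bessel's inequality. (The deficit equals ||v − Σ <v,e_j> e_j||^2, the squared distance from v to span{e_j}.)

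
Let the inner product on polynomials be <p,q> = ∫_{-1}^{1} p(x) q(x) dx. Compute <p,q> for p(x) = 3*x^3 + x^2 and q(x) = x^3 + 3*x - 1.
<p,q> = 398/105

Expand the product: p(x)·q(x) = 3*x^6 + x^5 + 9*x^4 - x^2.
∫_{-1}^{1} of each monomial x^k gives [2/(k+1) if k even, 0 if k odd]. Integrating term-by-term (or equivalently evaluating the antiderivative F(x) = 3*x^7/7 + x^6/6 + 9*x^5/5 - x^3/3 at the endpoints):
  F(1) − F(−1) = 433/210 − (-121/70) = 398/105.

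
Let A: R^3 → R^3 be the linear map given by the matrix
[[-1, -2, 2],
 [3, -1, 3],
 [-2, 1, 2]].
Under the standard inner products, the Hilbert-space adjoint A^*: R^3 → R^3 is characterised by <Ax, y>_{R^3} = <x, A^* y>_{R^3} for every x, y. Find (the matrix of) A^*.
A^* = A^T =
[[-1, 3, -2],
 [-2, -1, 1],
 [2, 3, 2]]

For real matrices with standard dot products, the defining identity <Ax, y> = <x, A^* y> gives (Ax)^T y = x^T (A^*) y, i.e. x^T A^T y = x^T (A^*) y. Since this holds for all x, y, we must have A^* = A^T. Therefore
A^* =
[[-1, 3, -2],
 [-2, -1, 1],
 [2, 3, 2]].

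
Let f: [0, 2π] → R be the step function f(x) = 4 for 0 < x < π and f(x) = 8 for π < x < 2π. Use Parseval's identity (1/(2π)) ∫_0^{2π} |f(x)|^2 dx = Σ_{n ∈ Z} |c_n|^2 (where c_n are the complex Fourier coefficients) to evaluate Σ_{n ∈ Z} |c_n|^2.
Σ |c_n|^2 = 40

Parseval equates the L^2 energy of f (normalised by 1/(2π)) with the ℓ^2 sum of its Fourier coefficients: (1/(2π)) ∫_0^{2π} |f|^2 = Σ |c_n|^2.
Compute the left side: (1/(2π)) [∫_0^π 4^2 dx + ∫_π^{2π} 8^2 dx] = (1/(2π)) · (16π + 64π) = (16 + 64)/2 = 40.
So Σ_{n ∈ Z} |c_n|^2 = 40.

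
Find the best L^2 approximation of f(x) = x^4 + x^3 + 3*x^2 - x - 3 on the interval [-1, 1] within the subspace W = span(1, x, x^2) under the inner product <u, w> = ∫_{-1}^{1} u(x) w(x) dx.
g(x) = 27*x^2/7 - 2*x/5 - 108/35

The best approximation g ∈ W is the orthogonal projection of f onto W. Writing g = a_0 + a_1 x + a_2 x^2, the coefficients solve the normal equations G · a = b where
  G_{ij} = <φ_i, φ_j> and b_i = <f, φ_i>, with φ_0 = 1, φ_1 = x, φ_2 = x^2.
G =
  [2, 0, 2/3]
  [0, 2/3, 0]
  [2/3, 0, 2/5],
b = (-18/5, -4/15, -18/35).
Solving gives a_0 = -108/35, a_1 = -2/5, a_2 = 27/7, so
  g(x) = 27*x^2/7 - 2*x/5 - 108/35.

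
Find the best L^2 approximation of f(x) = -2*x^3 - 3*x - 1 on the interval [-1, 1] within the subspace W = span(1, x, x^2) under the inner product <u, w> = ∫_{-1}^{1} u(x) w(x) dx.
g(x) = -21*x/5 - 1

The best approximation g ∈ W is the orthogonal projection of f onto W. Writing g = a_0 + a_1 x + a_2 x^2, the coefficients solve the normal equations G · a = b where
  G_{ij} = <φ_i, φ_j> and b_i = <f, φ_i>, with φ_0 = 1, φ_1 = x, φ_2 = x^2.
G =
  [2, 0, 2/3]
  [0, 2/3, 0]
  [2/3, 0, 2/5],
b = (-2, -14/5, -2/3).
Solving gives a_0 = -1, a_1 = -21/5, a_2 = 0, so
  g(x) = -21*x/5 - 1.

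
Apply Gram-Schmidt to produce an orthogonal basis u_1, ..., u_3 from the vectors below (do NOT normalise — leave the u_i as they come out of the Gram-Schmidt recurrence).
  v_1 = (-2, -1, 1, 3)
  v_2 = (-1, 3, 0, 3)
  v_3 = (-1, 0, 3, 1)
Orthogonal basis:
  u_1 = (-2, -1, 1, 3)
  u_2 = (1/15, 53/15, -8/15, 7/5)
  u_3 = (15/221, 132/221, 543/221, -127/221)

Apply the Gram-Schmidt recurrence
  u_1 = v_1
  u_i = v_i − Σ_{j<i} ((v_i · u_j) / (u_j · u_j)) · u_j.

Step by step this gives:
  u_1 = (-2, -1, 1, 3)
  u_2 = (1/15, 53/15, -8/15, 7/5)
  u_3 = (15/221, 132/221, 543/221, -127/221)

Orthogonality check:
  u_2 · u_1 = 0 (should be 0)
  u_3 · u_1 = 0 (should be 0)
  u_3 · u_2 = 0 (should be 0)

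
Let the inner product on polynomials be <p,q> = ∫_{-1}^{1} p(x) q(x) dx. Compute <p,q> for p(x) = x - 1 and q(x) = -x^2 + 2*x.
<p,q> = 2

Expand the product: p(x)·q(x) = -x^3 + 3*x^2 - 2*x.
∫_{-1}^{1} of each monomial x^k gives [2/(k+1) if k even, 0 if k odd]. Integrating term-by-term (or equivalently evaluating the antiderivative F(x) = -x^4/4 + x^3 - x^2 at the endpoints):
  F(1) − F(−1) = -1/4 − (-9/4) = 2.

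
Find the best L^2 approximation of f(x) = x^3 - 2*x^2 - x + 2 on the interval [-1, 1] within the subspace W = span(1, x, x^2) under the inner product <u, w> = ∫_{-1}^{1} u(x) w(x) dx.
g(x) = -2*x^2 - 2*x/5 + 2

The best approximation g ∈ W is the orthogonal projection of f onto W. Writing g = a_0 + a_1 x + a_2 x^2, the coefficients solve the normal equations G · a = b where
  G_{ij} = <φ_i, φ_j> and b_i = <f, φ_i>, with φ_0 = 1, φ_1 = x, φ_2 = x^2.
G =
  [2, 0, 2/3]
  [0, 2/3, 0]
  [2/3, 0, 2/5],
b = (8/3, -4/15, 8/15).
Solving gives a_0 = 2, a_1 = -2/5, a_2 = -2, so
  g(x) = -2*x^2 - 2*x/5 + 2.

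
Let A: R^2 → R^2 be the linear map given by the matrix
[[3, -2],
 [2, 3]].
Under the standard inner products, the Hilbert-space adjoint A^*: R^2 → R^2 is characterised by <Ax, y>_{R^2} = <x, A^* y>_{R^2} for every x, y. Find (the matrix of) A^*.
A^* = A^T =
[[3, 2],
 [-2, 3]]

For real matrices with standard dot products, the defining identity <Ax, y> = <x, A^* y> gives (Ax)^T y = x^T (A^*) y, i.e. x^T A^T y = x^T (A^*) y. Since this holds for all x, y, we must have A^* = A^T. Therefore
A^* =
[[3, 2],
 [-2, 3]].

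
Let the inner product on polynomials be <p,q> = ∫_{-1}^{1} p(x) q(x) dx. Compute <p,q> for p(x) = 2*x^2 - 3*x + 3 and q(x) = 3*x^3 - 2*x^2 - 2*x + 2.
<p,q> = 142/15

Expand the product: p(x)·q(x) = 6*x^5 - 13*x^4 + 11*x^3 + 4*x^2 - 12*x + 6.
∫_{-1}^{1} of each monomial x^k gives [2/(k+1) if k even, 0 if k odd]. Integrating term-by-term (or equivalently evaluating the antiderivative F(x) = x^6 - 13*x^5/5 + 11*x^4/4 + 4*x^3/3 - 6*x^2 + 6*x at the endpoints):
  F(1) − F(−1) = 149/60 − (-419/60) = 142/15.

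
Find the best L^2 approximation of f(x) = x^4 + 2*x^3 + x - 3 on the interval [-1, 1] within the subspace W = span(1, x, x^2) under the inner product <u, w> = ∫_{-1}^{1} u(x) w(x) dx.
g(x) = 6*x^2/7 + 11*x/5 - 108/35

The best approximation g ∈ W is the orthogonal projection of f onto W. Writing g = a_0 + a_1 x + a_2 x^2, the coefficients solve the normal equations G · a = b where
  G_{ij} = <φ_i, φ_j> and b_i = <f, φ_i>, with φ_0 = 1, φ_1 = x, φ_2 = x^2.
G =
  [2, 0, 2/3]
  [0, 2/3, 0]
  [2/3, 0, 2/5],
b = (-28/5, 22/15, -12/7).
Solving gives a_0 = -108/35, a_1 = 11/5, a_2 = 6/7, so
  g(x) = 6*x^2/7 + 11*x/5 - 108/35.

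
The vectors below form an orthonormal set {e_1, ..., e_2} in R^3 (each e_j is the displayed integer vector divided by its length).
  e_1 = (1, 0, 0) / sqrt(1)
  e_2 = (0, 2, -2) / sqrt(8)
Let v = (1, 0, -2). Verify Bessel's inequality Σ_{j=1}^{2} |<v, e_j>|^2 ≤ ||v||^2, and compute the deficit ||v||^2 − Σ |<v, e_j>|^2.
Σ |<v, e_j>|^2 = 3; ||v||^2 = 5; deficit = 2

Write each e_j = u_j / sqrt(<u_j, u_j>) where u_j is the displayed integer vector. Then <v, e_j> = <v, u_j> / sqrt(<u_j, u_j>), so |<v, e_j>|^2 = <v, u_j>^2 / <u_j, u_j>.
Coefficients: <v, e_1> = 1/sqrt(1), <v, e_2> = 4/sqrt(8).
Square and sum: Σ |<v, e_j>|^2 = 3.
Compute ||v||^2 = v·v = 5.
Deficit = 5 − 3 = 2 ≥ 0, confirming Bessel's inequality. (The deficit equals ||v − Σ <v,e_j> e_j||^2, the squared distance from v to span{e_j}.)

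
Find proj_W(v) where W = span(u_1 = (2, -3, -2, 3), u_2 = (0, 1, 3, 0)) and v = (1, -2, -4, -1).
proj_W(v) = (8/179, -259/179, -749/179, 12/179)

Set up U = [u_1 | ... | u_2] ∈ R^(4×2). The projector onto W = col(U) is P = U (U^T U)^(-1) U^T.
Compute U^T U =
  [26, -9]
  [-9, 10],
and U^T v = (13, -14).
Solve U^T U · c = U^T v for the coefficients: c = (4/179, -247/179). The projection is proj_W(v) = U c.
Check: (v - proj_W(v)) · u_1 = 0  (should be 0).
Check: (v - proj_W(v)) · u_2 = 0  (should be 0).
Result: proj_W(v) = (8/179, -259/179, -749/179, 12/179).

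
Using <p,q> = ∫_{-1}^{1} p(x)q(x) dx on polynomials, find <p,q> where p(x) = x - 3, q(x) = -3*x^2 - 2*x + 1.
<p,q> = -4/3

Expand the product: p(x)·q(x) = -3*x^3 + 7*x^2 + 7*x - 3.
∫_{-1}^{1} of each monomial x^k gives [2/(k+1) if k even, 0 if k odd]. Integrating term-by-term (or equivalently evaluating the antiderivative F(x) = -3*x^4/4 + 7*x^3/3 + 7*x^2/2 - 3*x at the endpoints):
  F(1) − F(−1) = 25/12 − (41/12) = -4/3.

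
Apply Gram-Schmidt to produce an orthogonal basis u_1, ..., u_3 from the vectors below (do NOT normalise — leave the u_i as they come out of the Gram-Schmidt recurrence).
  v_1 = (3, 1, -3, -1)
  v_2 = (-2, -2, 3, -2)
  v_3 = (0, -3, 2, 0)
Orthogonal basis:
  u_1 = (3, 1, -3, -1)
  u_2 = (1/4, -5/4, 3/4, -11/4)
  u_3 = (79/65, -122/65, 16/65, 67/65)

Apply the Gram-Schmidt recurrence
  u_1 = v_1
  u_i = v_i − Σ_{j<i} ((v_i · u_j) / (u_j · u_j)) · u_j.

Step by step this gives:
  u_1 = (3, 1, -3, -1)
  u_2 = (1/4, -5/4, 3/4, -11/4)
  u_3 = (79/65, -122/65, 16/65, 67/65)

Orthogonality check:
  u_2 · u_1 = 0 (should be 0)
  u_3 · u_1 = 0 (should be 0)
  u_3 · u_2 = 0 (should be 0)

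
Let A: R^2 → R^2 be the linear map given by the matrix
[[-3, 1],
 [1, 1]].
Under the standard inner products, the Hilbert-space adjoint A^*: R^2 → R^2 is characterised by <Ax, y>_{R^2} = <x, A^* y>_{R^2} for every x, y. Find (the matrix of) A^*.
A^* = A^T =
[[-3, 1],
 [1, 1]]

For real matrices with standard dot products, the defining identity <Ax, y> = <x, A^* y> gives (Ax)^T y = x^T (A^*) y, i.e. x^T A^T y = x^T (A^*) y. Since this holds for all x, y, we must have A^* = A^T. Therefore
A^* =
[[-3, 1],
 [1, 1]].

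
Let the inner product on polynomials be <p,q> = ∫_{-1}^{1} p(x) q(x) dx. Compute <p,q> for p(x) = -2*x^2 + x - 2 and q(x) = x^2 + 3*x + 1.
<p,q> = -82/15

Expand the product: p(x)·q(x) = -2*x^4 - 5*x^3 - x^2 - 5*x - 2.
∫_{-1}^{1} of each monomial x^k gives [2/(k+1) if k even, 0 if k odd]. Integrating term-by-term (or equivalently evaluating the antiderivative F(x) = -2*x^5/5 - 5*x^4/4 - x^3/3 - 5*x^2/2 - 2*x at the endpoints):
  F(1) − F(−1) = -389/60 − (-61/60) = -82/15.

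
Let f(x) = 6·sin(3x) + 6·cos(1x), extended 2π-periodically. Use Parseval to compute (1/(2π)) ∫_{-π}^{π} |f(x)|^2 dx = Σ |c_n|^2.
Σ |c_n|^2 = 36

Expand |f|^2 and use orthogonality of {sin(nx), cos(mx)} on [-π, π]:
  ∫_{-π}^{π} sin(nx)^2 dx = π, ∫ cos(mx)^2 dx = π, and cross terms integrate to 0.
So ∫_{-π}^{π} f(x)^2 dx = 6^2 · π + 6^2 · π = (36 + 36)π.
Divide by 2π: (36 + 36)/2 = 36.
By Parseval, this equals Σ |c_n|^2.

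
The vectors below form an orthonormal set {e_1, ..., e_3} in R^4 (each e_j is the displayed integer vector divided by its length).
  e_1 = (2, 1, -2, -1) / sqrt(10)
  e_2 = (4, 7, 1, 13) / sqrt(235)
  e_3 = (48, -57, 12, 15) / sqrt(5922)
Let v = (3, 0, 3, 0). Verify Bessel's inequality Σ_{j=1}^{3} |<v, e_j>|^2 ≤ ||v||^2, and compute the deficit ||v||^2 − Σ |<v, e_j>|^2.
Σ |<v, e_j>|^2 = 45/7; ||v||^2 = 18; deficit = 81/7

Write each e_j = u_j / sqrt(<u_j, u_j>) where u_j is the displayed integer vector. Then <v, e_j> = <v, u_j> / sqrt(<u_j, u_j>), so |<v, e_j>|^2 = <v, u_j>^2 / <u_j, u_j>.
Coefficients: <v, e_1> = 0/sqrt(10), <v, e_2> = 15/sqrt(235), <v, e_3> = 180/sqrt(5922).
Square and sum: Σ |<v, e_j>|^2 = 45/7.
Compute ||v||^2 = v·v = 18.
Deficit = 18 − 45/7 = 81/7 ≥ 0, confirming Bessel's inequality. (The deficit equals ||v − Σ <v,e_j> e_j||^2, the squared distance from v to span{e_j}.)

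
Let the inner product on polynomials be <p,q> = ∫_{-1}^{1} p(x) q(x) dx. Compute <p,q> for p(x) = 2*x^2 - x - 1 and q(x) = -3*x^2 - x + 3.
<p,q> = -26/15

Expand the product: p(x)·q(x) = -6*x^4 + x^3 + 10*x^2 - 2*x - 3.
∫_{-1}^{1} of each monomial x^k gives [2/(k+1) if k even, 0 if k odd]. Integrating term-by-term (or equivalently evaluating the antiderivative F(x) = -6*x^5/5 + x^4/4 + 10*x^3/3 - x^2 - 3*x at the endpoints):
  F(1) − F(−1) = -97/60 − (7/60) = -26/15.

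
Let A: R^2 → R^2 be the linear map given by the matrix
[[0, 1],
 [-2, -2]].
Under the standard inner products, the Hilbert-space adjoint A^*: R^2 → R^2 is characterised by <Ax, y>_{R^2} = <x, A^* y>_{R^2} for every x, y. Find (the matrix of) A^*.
A^* = A^T =
[[0, -2],
 [1, -2]]

For real matrices with standard dot products, the defining identity <Ax, y> = <x, A^* y> gives (Ax)^T y = x^T (A^*) y, i.e. x^T A^T y = x^T (A^*) y. Since this holds for all x, y, we must have A^* = A^T. Therefore
A^* =
[[0, -2],
 [1, -2]].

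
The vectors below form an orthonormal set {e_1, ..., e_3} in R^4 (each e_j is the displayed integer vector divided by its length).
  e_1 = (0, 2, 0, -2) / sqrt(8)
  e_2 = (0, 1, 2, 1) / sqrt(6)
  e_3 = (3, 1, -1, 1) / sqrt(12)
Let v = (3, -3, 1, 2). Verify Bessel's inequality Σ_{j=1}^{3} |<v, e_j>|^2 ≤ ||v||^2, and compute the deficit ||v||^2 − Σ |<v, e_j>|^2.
Σ |<v, e_j>|^2 = 67/4; ||v||^2 = 23; deficit = 25/4

Write each e_j = u_j / sqrt(<u_j, u_j>) where u_j is the displayed integer vector. Then <v, e_j> = <v, u_j> / sqrt(<u_j, u_j>), so |<v, e_j>|^2 = <v, u_j>^2 / <u_j, u_j>.
Coefficients: <v, e_1> = -10/sqrt(8), <v, e_2> = 1/sqrt(6), <v, e_3> = 7/sqrt(12).
Square and sum: Σ |<v, e_j>|^2 = 67/4.
Compute ||v||^2 = v·v = 23.
Deficit = 23 − 67/4 = 25/4 ≥ 0, confirming Bessel's inequality. (The deficit equals ||v − Σ <v,e_j> e_j||^2, the squared distance from v to span{e_j}.)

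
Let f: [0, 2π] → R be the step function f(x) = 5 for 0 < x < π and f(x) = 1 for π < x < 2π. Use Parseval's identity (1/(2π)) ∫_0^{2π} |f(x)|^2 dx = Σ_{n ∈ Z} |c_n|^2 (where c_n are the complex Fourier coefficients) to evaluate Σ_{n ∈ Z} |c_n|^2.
Σ |c_n|^2 = 13

Parseval equates the L^2 energy of f (normalised by 1/(2π)) with the ℓ^2 sum of its Fourier coefficients: (1/(2π)) ∫_0^{2π} |f|^2 = Σ |c_n|^2.
Compute the left side: (1/(2π)) [∫_0^π 5^2 dx + ∫_π^{2π} 1^2 dx] = (1/(2π)) · (25π + 1π) = (25 + 1)/2 = 13.
So Σ_{n ∈ Z} |c_n|^2 = 13.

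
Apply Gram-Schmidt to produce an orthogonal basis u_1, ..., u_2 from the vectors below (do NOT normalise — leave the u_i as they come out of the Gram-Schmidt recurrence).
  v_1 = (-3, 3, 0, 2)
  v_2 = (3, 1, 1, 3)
Orthogonal basis:
  u_1 = (-3, 3, 0, 2)
  u_2 = (3, 1, 1, 3)

Apply the Gram-Schmidt recurrence
  u_1 = v_1
  u_i = v_i − Σ_{j<i} ((v_i · u_j) / (u_j · u_j)) · u_j.

Step by step this gives:
  u_1 = (-3, 3, 0, 2)
  u_2 = (3, 1, 1, 3)

Orthogonality check:
  u_2 · u_1 = 0 (should be 0)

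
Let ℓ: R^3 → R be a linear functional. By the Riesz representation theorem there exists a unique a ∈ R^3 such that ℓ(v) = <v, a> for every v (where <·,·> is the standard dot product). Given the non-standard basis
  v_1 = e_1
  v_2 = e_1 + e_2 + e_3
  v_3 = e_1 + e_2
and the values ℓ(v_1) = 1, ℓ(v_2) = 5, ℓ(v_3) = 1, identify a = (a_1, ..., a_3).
a = (1, 0, 4)

Write a = (a_1, ..., a_3) in the standard basis. For each basis vector v_i, ℓ(v_i) = <v_i, a> is a linear equation in the a_j's. Collect the n equations into a matrix system V a = ℓ, where row i of V is v_i (expressed in the standard basis). Since V is invertible (lower-triangular with 1s on the diagonal, up to permutation), solve by back-substitution:
  V =
[[1, 0, 0],
 [1, 1, 1],
 [1, 1, 0]]
  V a = (1, 5, 1)
Solving gives a = (1, 0, 4).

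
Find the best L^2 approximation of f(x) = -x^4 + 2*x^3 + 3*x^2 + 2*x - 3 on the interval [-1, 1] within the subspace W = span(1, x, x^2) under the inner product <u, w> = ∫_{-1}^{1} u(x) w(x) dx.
g(x) = 15*x^2/7 + 16*x/5 - 102/35

The best approximation g ∈ W is the orthogonal projection of f onto W. Writing g = a_0 + a_1 x + a_2 x^2, the coefficients solve the normal equations G · a = b where
  G_{ij} = <φ_i, φ_j> and b_i = <f, φ_i>, with φ_0 = 1, φ_1 = x, φ_2 = x^2.
G =
  [2, 0, 2/3]
  [0, 2/3, 0]
  [2/3, 0, 2/5],
b = (-22/5, 32/15, -38/35).
Solving gives a_0 = -102/35, a_1 = 16/5, a_2 = 15/7, so
  g(x) = 15*x^2/7 + 16*x/5 - 102/35.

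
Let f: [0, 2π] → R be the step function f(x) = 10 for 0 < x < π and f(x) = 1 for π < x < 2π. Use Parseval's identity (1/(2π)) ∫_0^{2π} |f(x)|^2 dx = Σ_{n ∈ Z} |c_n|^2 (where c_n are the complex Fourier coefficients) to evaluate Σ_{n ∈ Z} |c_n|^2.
Σ |c_n|^2 = 101/2

Parseval equates the L^2 energy of f (normalised by 1/(2π)) with the ℓ^2 sum of its Fourier coefficients: (1/(2π)) ∫_0^{2π} |f|^2 = Σ |c_n|^2.
Compute the left side: (1/(2π)) [∫_0^π 10^2 dx + ∫_π^{2π} 1^2 dx] = (1/(2π)) · (100π + 1π) = (100 + 1)/2 = 101/2.
So Σ_{n ∈ Z} |c_n|^2 = 101/2.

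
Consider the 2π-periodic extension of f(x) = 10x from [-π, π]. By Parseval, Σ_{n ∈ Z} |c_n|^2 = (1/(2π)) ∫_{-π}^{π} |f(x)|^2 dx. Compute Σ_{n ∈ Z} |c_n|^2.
Σ |c_n|^2 = 100π^2/3

Expand and integrate term by term over [-π, π]:
  ∫ (10x)^2 dx = 100·(2π^3/3); ∫ 2·10·(0)·x dx = 0 (odd integrand); ∫ 0^2 dx = 0·2π.
So (1/(2π)) ∫_{-π}^{π} (10x)^2 dx = 100π^2/3 + 0 = 100π^2/3.
Parseval ⇒ Σ |c_n|^2 = 100π^2/3.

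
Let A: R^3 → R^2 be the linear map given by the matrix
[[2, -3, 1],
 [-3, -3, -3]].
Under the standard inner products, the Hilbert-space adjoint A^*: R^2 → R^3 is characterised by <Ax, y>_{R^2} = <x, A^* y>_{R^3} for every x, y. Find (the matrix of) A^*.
A^* = A^T =
[[2, -3],
 [-3, -3],
 [1, -3]]

For real matrices with standard dot products, the defining identity <Ax, y> = <x, A^* y> gives (Ax)^T y = x^T (A^*) y, i.e. x^T A^T y = x^T (A^*) y. Since this holds for all x, y, we must have A^* = A^T. Therefore
A^* =
[[2, -3],
 [-3, -3],
 [1, -3]].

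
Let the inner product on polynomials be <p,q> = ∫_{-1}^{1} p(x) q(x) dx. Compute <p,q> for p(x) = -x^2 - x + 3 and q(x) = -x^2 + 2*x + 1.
<p,q> = 12/5

Expand the product: p(x)·q(x) = x^4 - x^3 - 6*x^2 + 5*x + 3.
∫_{-1}^{1} of each monomial x^k gives [2/(k+1) if k even, 0 if k odd]. Integrating term-by-term (or equivalently evaluating the antiderivative F(x) = x^5/5 - x^4/4 - 2*x^3 + 5*x^2/2 + 3*x at the endpoints):
  F(1) − F(−1) = 69/20 − (21/20) = 12/5.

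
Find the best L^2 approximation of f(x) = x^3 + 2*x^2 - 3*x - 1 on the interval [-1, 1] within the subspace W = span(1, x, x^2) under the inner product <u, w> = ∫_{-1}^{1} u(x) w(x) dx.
g(x) = 2*x^2 - 12*x/5 - 1

The best approximation g ∈ W is the orthogonal projection of f onto W. Writing g = a_0 + a_1 x + a_2 x^2, the coefficients solve the normal equations G · a = b where
  G_{ij} = <φ_i, φ_j> and b_i = <f, φ_i>, with φ_0 = 1, φ_1 = x, φ_2 = x^2.
G =
  [2, 0, 2/3]
  [0, 2/3, 0]
  [2/3, 0, 2/5],
b = (-2/3, -8/5, 2/15).
Solving gives a_0 = -1, a_1 = -12/5, a_2 = 2, so
  g(x) = 2*x^2 - 12*x/5 - 1.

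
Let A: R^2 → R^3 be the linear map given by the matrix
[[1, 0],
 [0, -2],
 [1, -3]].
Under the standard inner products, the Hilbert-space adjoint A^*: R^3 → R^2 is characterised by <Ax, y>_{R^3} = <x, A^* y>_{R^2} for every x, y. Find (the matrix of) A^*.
A^* = A^T =
[[1, 0, 1],
 [0, -2, -3]]

For real matrices with standard dot products, the defining identity <Ax, y> = <x, A^* y> gives (Ax)^T y = x^T (A^*) y, i.e. x^T A^T y = x^T (A^*) y. Since this holds for all x, y, we must have A^* = A^T. Therefore
A^* =
[[1, 0, 1],
 [0, -2, -3]].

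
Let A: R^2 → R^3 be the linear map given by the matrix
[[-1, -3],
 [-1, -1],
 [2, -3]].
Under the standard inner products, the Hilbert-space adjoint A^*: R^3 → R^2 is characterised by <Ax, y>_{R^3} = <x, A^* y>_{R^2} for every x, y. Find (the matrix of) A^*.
A^* = A^T =
[[-1, -1, 2],
 [-3, -1, -3]]

For real matrices with standard dot products, the defining identity <Ax, y> = <x, A^* y> gives (Ax)^T y = x^T (A^*) y, i.e. x^T A^T y = x^T (A^*) y. Since this holds for all x, y, we must have A^* = A^T. Therefore
A^* =
[[-1, -1, 2],
 [-3, -1, -3]].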